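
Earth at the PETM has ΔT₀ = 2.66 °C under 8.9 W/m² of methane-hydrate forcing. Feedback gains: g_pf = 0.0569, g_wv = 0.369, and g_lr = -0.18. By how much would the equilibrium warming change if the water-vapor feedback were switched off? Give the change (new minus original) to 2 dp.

-1.16 °C

Original: g = 0.2459, ΔT = 2.66/(1−0.2459) = 3.5274 °C.
Without water-vapor: g' = -0.1231, ΔT' = 2.66/(1+0.1231) = 2.3684 °C.
Change = 2.3684 − 3.5274 = -1.16 °C.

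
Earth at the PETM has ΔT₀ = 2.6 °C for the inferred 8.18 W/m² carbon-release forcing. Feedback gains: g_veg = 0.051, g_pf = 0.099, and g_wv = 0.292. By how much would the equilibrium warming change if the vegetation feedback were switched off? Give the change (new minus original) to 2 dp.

Original: g = 0.442, ΔT = 2.6/(1−0.442) = 4.6595 °C.
Without vegetation: g' = 0.391, ΔT' = 2.6/(1−0.391) = 4.2693 °C.
Change = 4.2693 − 4.6595 = -0.39 °C.

-0.39 °C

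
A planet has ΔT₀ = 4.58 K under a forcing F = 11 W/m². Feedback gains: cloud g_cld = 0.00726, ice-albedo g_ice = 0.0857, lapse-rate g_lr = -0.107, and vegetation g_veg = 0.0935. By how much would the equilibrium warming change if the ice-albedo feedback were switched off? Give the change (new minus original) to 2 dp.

-0.42 K

Original: g = 0.07946, ΔT = 4.58/(1−0.07946) = 4.9753 K.
Without ice-albedo: g' = -0.00624, ΔT' = 4.58/(1+0.00624) = 4.5516 K.
Change = 4.5516 − 4.9753 = -0.42 K.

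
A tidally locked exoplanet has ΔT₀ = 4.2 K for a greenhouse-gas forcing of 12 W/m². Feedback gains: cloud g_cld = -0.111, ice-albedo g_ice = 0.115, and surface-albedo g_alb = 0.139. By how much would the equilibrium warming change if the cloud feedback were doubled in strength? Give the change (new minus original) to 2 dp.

-0.56 K

Original: g = 0.143, ΔT = 4.2/(1−0.143) = 4.9008 K.
With doubled cloud: g' = 0.032, ΔT' = 4.2/(1−0.032) = 4.3388 K.
Change = 4.3388 − 4.9008 = -0.56 K.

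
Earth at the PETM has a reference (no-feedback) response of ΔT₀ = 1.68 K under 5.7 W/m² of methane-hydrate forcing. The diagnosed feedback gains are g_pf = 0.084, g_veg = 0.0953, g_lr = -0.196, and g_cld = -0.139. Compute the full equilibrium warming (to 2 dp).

1.45 K

Total gain g = 0.084 + 0.0953 − 0.196 − 0.139 = -0.1557.
Amplification A = 1/(1 + 0.1557) = 0.8653.
ΔT = 1.68 × 0.8653 = 1.45 K.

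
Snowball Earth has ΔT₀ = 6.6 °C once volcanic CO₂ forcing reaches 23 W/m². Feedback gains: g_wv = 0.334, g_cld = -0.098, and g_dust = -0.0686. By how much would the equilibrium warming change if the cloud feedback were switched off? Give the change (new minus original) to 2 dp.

1.06 °C

Original: g = 0.1674, ΔT = 6.6/(1−0.1674) = 7.9270 °C.
Without cloud: g' = 0.2654, ΔT' = 6.6/(1−0.2654) = 8.9845 °C.
Change = 8.9845 − 7.9270 = 1.06 °C.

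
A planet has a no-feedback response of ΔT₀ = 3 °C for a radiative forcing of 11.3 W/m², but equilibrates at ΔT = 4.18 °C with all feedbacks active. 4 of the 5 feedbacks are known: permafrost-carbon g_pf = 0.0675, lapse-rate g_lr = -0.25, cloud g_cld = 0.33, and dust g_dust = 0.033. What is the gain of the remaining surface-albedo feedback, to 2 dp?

Amplification A = ΔT/ΔT₀ = 4.18/3 = 1.393.
Total gain g = 1 − 1/A = 1 − 1/1.393 = 0.2821.
Known gains sum to 0.0675 − 0.25 + 0.33 + 0.033 = 0.1805.
g_alb = 0.2821 − 0.1805 = 0.10.

0.10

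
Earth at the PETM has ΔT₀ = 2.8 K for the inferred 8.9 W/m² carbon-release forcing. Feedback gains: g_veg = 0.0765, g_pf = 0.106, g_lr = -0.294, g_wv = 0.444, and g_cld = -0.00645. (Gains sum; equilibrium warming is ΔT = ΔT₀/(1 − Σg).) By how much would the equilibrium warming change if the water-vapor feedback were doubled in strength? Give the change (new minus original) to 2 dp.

8.02 K

Original: g = 0.32605, ΔT = 2.8/(1−0.32605) = 4.1546 K.
With doubled water-vapor: g' = 0.77005, ΔT' = 2.8/(1−0.77005) = 12.1766 K.
Change = 12.1766 − 4.1546 = 8.02 K.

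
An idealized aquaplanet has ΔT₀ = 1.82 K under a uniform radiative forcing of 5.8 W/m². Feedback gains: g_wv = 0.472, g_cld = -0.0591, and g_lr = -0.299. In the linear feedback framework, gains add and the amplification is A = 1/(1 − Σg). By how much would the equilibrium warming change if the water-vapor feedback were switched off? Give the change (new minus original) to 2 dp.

-0.71 K

Original: g = 0.1139, ΔT = 1.82/(1−0.1139) = 2.0539 K.
Without water-vapor: g' = -0.3581, ΔT' = 1.82/(1+0.3581) = 1.3401 K.
Change = 1.3401 − 2.0539 = -0.71 K.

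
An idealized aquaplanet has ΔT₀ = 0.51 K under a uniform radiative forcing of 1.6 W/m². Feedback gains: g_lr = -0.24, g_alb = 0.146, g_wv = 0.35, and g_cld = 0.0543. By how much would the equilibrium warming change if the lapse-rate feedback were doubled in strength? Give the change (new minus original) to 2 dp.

-0.19 K

Original: g = 0.3103, ΔT = 0.51/(1−0.3103) = 0.7395 K.
With doubled lapse-rate: g' = 0.0703, ΔT' = 0.51/(1−0.0703) = 0.5486 K.
Change = 0.5486 − 0.7395 = -0.19 K.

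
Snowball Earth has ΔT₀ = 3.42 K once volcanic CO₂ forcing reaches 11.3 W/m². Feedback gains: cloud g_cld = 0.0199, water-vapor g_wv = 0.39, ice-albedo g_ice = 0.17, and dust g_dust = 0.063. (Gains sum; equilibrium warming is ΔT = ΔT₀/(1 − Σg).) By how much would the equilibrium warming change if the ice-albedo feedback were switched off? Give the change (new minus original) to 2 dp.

Original: g = 0.6429, ΔT = 3.42/(1−0.6429) = 9.5771 K.
Without ice-albedo: g' = 0.4729, ΔT' = 3.42/(1−0.4729) = 6.4883 K.
Change = 6.4883 − 9.5771 = -3.09 K.

-3.09 K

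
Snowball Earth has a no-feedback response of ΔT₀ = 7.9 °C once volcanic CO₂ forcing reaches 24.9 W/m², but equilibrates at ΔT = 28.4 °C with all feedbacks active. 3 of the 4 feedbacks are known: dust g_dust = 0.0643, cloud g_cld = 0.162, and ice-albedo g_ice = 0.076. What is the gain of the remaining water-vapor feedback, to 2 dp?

Amplification A = ΔT/ΔT₀ = 28.4/7.9 = 3.595.
Total gain g = 1 − 1/A = 1 − 1/3.595 = 0.7218.
Known gains sum to 0.0643 + 0.162 + 0.076 = 0.3023.
g_wv = 0.7218 − 0.3023 = 0.42.

0.42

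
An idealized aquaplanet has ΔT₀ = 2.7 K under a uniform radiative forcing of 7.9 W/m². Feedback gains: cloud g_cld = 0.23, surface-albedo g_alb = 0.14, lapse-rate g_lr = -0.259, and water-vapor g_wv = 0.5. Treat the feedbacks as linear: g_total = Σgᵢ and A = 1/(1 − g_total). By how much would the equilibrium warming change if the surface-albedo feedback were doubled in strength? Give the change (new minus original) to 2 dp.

Original: g = 0.611, ΔT = 2.7/(1−0.611) = 6.9409 K.
With doubled surface-albedo: g' = 0.751, ΔT' = 2.7/(1−0.751) = 10.8434 K.
Change = 10.8434 − 6.9409 = 3.90 K.

3.90 K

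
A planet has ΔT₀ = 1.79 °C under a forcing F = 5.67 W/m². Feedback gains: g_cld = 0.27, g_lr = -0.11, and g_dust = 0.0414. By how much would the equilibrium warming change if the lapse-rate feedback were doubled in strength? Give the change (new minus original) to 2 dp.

-0.27 °C

Original: g = 0.2014, ΔT = 1.79/(1−0.2014) = 2.2414 °C.
With doubled lapse-rate: g' = 0.0914, ΔT' = 1.79/(1−0.0914) = 1.9701 °C.
Change = 1.9701 − 2.2414 = -0.27 °C.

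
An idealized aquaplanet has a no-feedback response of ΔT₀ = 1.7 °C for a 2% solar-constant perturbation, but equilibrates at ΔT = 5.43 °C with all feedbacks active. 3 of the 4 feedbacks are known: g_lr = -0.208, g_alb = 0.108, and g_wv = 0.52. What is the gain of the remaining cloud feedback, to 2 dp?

0.27

Amplification A = ΔT/ΔT₀ = 5.43/1.7 = 3.194.
Total gain g = 1 − 1/A = 1 − 1/3.194 = 0.6869.
Known gains sum to -0.208 + 0.108 + 0.52 = 0.42.
g_cld = 0.6869 − 0.42 = 0.27.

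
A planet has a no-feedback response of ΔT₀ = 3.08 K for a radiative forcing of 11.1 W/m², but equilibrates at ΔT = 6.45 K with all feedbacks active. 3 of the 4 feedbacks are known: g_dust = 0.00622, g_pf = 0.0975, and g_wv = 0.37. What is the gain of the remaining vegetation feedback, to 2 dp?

Amplification A = ΔT/ΔT₀ = 6.45/3.08 = 2.094.
Total gain g = 1 − 1/A = 1 − 1/2.094 = 0.5224.
Known gains sum to 0.00622 + 0.0975 + 0.37 = 0.47372.
g_veg = 0.5224 − 0.47372 = 0.05.

0.05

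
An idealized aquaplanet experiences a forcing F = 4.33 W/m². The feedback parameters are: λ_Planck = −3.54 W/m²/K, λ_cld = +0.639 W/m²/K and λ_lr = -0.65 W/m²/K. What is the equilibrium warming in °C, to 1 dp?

Net feedback parameter λ = (−3.54) + (+0.639) + (-0.65) = -3.551 W/m²/K.
ΔT = −F/λ = −4.33/(-3.551) = 1.2 °C.

1.2 °C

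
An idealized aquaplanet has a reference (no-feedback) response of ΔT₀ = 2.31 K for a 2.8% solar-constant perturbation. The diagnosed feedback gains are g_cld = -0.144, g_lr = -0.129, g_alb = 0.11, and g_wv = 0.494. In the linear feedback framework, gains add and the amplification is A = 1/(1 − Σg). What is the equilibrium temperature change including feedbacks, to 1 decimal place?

Total gain g = -0.144 − 0.129 + 0.11 + 0.494 = 0.331.
Amplification A = 1/(1 − 0.331) = 1.495.
ΔT = 2.31 × 1.495 = 3.5 K.

3.5 K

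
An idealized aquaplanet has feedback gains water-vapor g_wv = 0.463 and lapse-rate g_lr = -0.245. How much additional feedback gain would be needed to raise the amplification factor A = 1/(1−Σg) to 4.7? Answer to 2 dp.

Current total gain = 0.218.
Target gain for A = 4.7: g* = 1 − 1/4.7 = 0.7872.
Additional gain needed = 0.7872 − 0.218 = 0.57.

0.57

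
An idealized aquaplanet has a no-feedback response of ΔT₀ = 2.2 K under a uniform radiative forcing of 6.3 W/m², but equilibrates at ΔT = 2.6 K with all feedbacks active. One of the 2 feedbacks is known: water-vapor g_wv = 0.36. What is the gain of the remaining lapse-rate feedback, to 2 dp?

-0.21

Amplification A = ΔT/ΔT₀ = 2.6/2.2 = 1.182.
Total gain g = 1 − 1/A = 1 − 1/1.182 = 0.154.
The known gain is 0.36.
g_lr = 0.154 − 0.36 = -0.21.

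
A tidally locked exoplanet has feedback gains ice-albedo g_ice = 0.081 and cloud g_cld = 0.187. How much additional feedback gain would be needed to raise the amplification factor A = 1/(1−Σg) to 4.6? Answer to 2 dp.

Current total gain = 0.268.
Target gain for A = 4.6: g* = 1 − 1/4.6 = 0.7826.
Additional gain needed = 0.7826 − 0.268 = 0.51.

0.51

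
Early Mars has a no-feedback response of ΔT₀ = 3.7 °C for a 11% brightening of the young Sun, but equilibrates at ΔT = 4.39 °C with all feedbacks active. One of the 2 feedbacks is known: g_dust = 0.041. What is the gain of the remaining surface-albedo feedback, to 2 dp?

0.12

Amplification A = ΔT/ΔT₀ = 4.39/3.7 = 1.186.
Total gain g = 1 − 1/A = 1 − 1/1.186 = 0.1568.
The known gain is 0.041.
g_alb = 0.1568 − 0.041 = 0.12.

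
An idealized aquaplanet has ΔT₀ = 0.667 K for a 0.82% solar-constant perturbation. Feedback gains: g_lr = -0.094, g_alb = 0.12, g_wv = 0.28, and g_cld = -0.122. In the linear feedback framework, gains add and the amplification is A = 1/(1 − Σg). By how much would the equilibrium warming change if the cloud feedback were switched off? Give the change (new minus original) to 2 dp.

0.14 K

Original: g = 0.184, ΔT = 0.667/(1−0.184) = 0.8174 K.
Without cloud: g' = 0.306, ΔT' = 0.667/(1−0.306) = 0.9611 K.
Change = 0.9611 − 0.8174 = 0.14 K.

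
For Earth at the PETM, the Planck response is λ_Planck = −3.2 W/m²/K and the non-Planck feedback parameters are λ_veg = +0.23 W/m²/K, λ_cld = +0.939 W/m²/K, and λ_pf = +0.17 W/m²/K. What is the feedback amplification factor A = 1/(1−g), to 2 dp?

Convert to gains: g_veg = 0.23/3.2 = 0.07187; g_cld = 0.939/3.2 = 0.2934; g_pf = 0.17/3.2 = 0.05312.
Total gain g = 0.41839.
A = 1/(1 − 0.41839) = 1.72.

1.72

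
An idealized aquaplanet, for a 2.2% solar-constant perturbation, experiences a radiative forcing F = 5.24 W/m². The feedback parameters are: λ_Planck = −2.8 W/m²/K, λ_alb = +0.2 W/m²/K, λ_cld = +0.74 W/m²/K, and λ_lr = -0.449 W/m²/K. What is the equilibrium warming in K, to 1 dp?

2.3 K

Net feedback parameter λ = (−2.8) + (+0.2) + (+0.74) + (-0.449) = -2.309 W/m²/K.
ΔT = −F/λ = −5.24/(-2.309) = 2.3 K.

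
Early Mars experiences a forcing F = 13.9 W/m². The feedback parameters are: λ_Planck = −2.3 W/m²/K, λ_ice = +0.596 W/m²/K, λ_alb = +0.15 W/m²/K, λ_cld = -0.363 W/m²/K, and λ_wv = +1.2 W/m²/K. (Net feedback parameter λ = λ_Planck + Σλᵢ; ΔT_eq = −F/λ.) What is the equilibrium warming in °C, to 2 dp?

Net feedback parameter λ = (−2.3) + (+0.596) + (+0.15) + (-0.363) + (+1.2) = -0.717 W/m²/K.
ΔT = −F/λ = −13.9/(-0.717) = 19.39 °C.

19.39 °C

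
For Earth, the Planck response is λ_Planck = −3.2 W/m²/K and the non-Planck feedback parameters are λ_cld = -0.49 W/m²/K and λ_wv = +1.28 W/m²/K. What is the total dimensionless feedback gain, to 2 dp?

Convert to gains: g_cld = -0.49/3.2 = -0.1531; g_wv = 1.28/3.2 = 0.4.
Total gain g = 0.2469.

0.25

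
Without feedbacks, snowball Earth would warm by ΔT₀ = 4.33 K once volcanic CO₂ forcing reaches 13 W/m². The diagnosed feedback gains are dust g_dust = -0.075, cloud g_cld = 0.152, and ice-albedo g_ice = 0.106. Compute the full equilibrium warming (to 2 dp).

Total gain g = -0.075 + 0.152 + 0.106 = 0.183.
Amplification A = 1/(1 − 0.183) = 1.224.
ΔT = 4.33 × 1.224 = 5.30 K.

5.30 K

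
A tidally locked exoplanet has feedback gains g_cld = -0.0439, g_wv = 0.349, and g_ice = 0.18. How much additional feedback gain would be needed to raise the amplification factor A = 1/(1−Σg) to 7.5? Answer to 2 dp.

Current total gain = 0.4851.
Target gain for A = 7.5: g* = 1 − 1/7.5 = 0.8667.
Additional gain needed = 0.8667 − 0.4851 = 0.38.

0.38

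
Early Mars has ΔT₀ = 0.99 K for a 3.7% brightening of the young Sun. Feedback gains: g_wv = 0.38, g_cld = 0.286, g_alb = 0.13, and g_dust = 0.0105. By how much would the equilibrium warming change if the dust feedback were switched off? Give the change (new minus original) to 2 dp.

-0.26 K

Original: g = 0.8065, ΔT = 0.99/(1−0.8065) = 5.1163 K.
Without dust: g' = 0.796, ΔT' = 0.99/(1−0.796) = 4.8529 K.
Change = 4.8529 − 5.1163 = -0.26 K.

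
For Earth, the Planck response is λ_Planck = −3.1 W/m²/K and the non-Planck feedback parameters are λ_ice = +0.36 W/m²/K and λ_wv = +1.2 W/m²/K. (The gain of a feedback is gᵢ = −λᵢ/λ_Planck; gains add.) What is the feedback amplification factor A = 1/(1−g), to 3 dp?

2.013

Convert to gains: g_ice = 0.36/3.1 = 0.1161; g_wv = 1.2/3.1 = 0.3871.
Total gain g = 0.5032.
A = 1/(1 − 0.5032) = 2.013.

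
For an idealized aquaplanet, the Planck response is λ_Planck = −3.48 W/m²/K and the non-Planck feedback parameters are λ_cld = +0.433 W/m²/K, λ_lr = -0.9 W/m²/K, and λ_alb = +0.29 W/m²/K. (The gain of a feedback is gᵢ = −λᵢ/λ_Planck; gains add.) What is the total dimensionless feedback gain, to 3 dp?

-0.051

Convert to gains: g_cld = 0.433/3.48 = 0.1244; g_lr = -0.9/3.48 = -0.2586; g_alb = 0.29/3.48 = 0.08333.
Total gain g = -0.05087.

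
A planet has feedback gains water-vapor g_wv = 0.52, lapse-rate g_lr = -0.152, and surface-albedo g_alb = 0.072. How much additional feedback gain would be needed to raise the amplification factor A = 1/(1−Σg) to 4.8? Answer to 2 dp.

Current total gain = 0.44.
Target gain for A = 4.8: g* = 1 − 1/4.8 = 0.7917.
Additional gain needed = 0.7917 − 0.44 = 0.35.

0.35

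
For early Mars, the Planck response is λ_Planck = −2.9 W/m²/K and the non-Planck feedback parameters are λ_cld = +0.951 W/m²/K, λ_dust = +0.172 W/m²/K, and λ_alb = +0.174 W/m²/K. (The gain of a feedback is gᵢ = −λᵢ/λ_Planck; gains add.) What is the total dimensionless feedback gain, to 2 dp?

Convert to gains: g_cld = 0.951/2.9 = 0.3279; g_dust = 0.172/2.9 = 0.05931; g_alb = 0.174/2.9 = 0.06.
Total gain g = 0.44721.

0.45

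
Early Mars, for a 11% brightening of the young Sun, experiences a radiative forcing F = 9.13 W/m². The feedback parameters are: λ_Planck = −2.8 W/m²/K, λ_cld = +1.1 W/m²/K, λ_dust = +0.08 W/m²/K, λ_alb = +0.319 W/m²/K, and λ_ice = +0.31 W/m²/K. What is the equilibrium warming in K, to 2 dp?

9.21 K

Net feedback parameter λ = (−2.8) + (+1.1) + (+0.08) + (+0.319) + (+0.31) = -0.991 W/m²/K.
ΔT = −F/λ = −9.13/(-0.991) = 9.21 K.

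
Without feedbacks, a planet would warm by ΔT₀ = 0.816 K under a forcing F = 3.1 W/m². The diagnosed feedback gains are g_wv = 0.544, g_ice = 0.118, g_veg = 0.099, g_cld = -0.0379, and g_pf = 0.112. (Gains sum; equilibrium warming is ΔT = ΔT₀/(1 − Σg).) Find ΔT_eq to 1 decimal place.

4.9 K

Total gain g = 0.544 + 0.118 + 0.099 − 0.0379 + 0.112 = 0.8351.
Amplification A = 1/(1 − 0.8351) = 6.064.
ΔT = 0.816 × 6.064 = 4.9 K.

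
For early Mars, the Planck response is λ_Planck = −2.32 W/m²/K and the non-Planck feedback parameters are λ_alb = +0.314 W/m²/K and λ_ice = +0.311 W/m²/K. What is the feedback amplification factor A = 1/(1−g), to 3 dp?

1.369

Convert to gains: g_alb = 0.314/2.32 = 0.1353; g_ice = 0.311/2.32 = 0.1341.
Total gain g = 0.2694.
A = 1/(1 − 0.2694) = 1.369.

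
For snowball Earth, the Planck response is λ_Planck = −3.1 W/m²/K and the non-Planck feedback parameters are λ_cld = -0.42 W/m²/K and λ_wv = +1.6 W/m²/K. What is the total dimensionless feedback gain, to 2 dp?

Convert to gains: g_cld = -0.42/3.1 = -0.1355; g_wv = 1.6/3.1 = 0.5161.
Total gain g = 0.3806.

0.38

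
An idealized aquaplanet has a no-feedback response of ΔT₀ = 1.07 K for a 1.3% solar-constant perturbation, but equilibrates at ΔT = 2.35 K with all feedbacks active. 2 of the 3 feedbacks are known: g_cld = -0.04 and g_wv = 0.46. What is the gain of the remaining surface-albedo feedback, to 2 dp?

Amplification A = ΔT/ΔT₀ = 2.35/1.07 = 2.196.
Total gain g = 1 − 1/A = 1 − 1/2.196 = 0.5446.
Known gains sum to -0.04 + 0.46 = 0.42.
g_alb = 0.5446 − 0.42 = 0.12.

0.12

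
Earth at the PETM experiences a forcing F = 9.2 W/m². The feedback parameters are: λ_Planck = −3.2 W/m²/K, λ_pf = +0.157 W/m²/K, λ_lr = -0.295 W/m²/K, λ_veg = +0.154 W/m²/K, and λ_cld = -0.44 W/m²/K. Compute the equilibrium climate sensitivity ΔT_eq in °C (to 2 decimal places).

2.54 °C

Net feedback parameter λ = (−3.2) + (+0.157) + (-0.295) + (+0.154) + (-0.44) = -3.624 W/m²/K.
ΔT = −F/λ = −9.2/(-3.624) = 2.54 °C.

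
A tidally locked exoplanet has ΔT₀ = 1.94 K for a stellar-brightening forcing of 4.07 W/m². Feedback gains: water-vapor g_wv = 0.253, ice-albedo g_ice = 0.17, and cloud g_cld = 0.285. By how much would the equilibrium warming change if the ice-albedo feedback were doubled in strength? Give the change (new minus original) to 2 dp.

Original: g = 0.708, ΔT = 1.94/(1−0.708) = 6.6438 K.
With doubled ice-albedo: g' = 0.878, ΔT' = 1.94/(1−0.878) = 15.9016 K.
Change = 15.9016 − 6.6438 = 9.26 K.

9.26 K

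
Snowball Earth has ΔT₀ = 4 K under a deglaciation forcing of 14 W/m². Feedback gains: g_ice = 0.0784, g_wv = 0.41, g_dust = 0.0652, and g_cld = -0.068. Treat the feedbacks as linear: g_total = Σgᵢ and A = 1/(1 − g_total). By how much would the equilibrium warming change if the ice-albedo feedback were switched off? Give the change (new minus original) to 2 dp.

Original: g = 0.4856, ΔT = 4/(1−0.4856) = 7.7760 K.
Without ice-albedo: g' = 0.4072, ΔT' = 4/(1−0.4072) = 6.7476 K.
Change = 6.7476 − 7.7760 = -1.03 K.

-1.03 K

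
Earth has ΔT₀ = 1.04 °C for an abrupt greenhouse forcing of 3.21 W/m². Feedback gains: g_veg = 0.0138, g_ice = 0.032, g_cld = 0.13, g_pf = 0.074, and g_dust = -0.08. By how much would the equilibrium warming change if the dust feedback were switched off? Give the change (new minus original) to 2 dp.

0.13 °C

Original: g = 0.1698, ΔT = 1.04/(1−0.1698) = 1.2527 °C.
Without dust: g' = 0.2498, ΔT' = 1.04/(1−0.2498) = 1.3863 °C.
Change = 1.3863 − 1.2527 = 0.13 °C.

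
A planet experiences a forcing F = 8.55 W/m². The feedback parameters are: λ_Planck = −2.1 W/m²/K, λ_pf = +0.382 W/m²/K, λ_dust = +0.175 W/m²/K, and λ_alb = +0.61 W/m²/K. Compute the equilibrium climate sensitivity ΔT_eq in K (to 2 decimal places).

9.16 K

Net feedback parameter λ = (−2.1) + (+0.382) + (+0.175) + (+0.61) = -0.933 W/m²/K.
ΔT = −F/λ = −8.55/(-0.933) = 9.16 K.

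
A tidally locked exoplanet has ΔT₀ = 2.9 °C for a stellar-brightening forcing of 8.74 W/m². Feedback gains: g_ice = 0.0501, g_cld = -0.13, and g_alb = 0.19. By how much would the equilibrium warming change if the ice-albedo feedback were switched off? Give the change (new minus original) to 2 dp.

Original: g = 0.1101, ΔT = 2.9/(1−0.1101) = 3.2588 °C.
Without ice-albedo: g' = 0.06, ΔT' = 2.9/(1−0.06) = 3.0851 °C.
Change = 3.0851 − 3.2588 = -0.17 °C.

-0.17 °C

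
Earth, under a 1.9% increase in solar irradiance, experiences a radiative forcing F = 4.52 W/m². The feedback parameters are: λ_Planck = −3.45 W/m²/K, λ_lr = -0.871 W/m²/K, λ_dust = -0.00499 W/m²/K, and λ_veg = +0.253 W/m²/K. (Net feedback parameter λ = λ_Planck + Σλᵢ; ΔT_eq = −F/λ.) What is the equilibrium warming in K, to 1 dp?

1.1 K

Net feedback parameter λ = (−3.45) + (-0.871) + (-0.00499) + (+0.253) = -4.07299 W/m²/K.
ΔT = −F/λ = −4.52/(-4.07299) = 1.1 K.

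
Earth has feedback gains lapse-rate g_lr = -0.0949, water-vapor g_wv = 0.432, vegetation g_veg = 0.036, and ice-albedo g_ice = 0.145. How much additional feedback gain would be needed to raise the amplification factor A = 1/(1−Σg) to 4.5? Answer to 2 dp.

0.26

Current total gain = 0.5181.
Target gain for A = 4.5: g* = 1 − 1/4.5 = 0.7778.
Additional gain needed = 0.7778 − 0.5181 = 0.26.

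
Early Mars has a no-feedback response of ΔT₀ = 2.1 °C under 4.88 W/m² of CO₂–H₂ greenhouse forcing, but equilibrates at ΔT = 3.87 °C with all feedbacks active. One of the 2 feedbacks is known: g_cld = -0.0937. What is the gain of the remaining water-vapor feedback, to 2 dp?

0.55

Amplification A = ΔT/ΔT₀ = 3.87/2.1 = 1.843.
Total gain g = 1 − 1/A = 1 − 1/1.843 = 0.4574.
The known gain is -0.0937.
g_wv = 0.4574 + 0.0937 = 0.55.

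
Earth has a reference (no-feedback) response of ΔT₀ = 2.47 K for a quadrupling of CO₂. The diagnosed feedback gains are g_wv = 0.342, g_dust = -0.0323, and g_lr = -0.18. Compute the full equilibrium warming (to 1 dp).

Total gain g = 0.342 − 0.0323 − 0.18 = 0.1297.
Amplification A = 1/(1 − 0.1297) = 1.149.
ΔT = 2.47 × 1.149 = 2.8 K.

2.8 K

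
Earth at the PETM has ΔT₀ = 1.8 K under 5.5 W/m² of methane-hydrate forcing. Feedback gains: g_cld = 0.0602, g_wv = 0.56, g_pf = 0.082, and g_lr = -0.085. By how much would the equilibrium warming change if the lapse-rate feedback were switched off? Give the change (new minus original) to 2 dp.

Original: g = 0.6172, ΔT = 1.8/(1−0.6172) = 4.7022 K.
Without lapse-rate: g' = 0.7022, ΔT' = 1.8/(1−0.7022) = 6.0443 K.
Change = 6.0443 − 4.7022 = 1.34 K.

1.34 K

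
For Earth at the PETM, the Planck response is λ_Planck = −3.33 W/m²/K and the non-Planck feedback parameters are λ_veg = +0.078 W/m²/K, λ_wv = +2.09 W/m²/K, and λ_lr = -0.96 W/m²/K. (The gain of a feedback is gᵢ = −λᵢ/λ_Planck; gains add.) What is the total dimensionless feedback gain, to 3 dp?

0.363

Convert to gains: g_veg = 0.078/3.33 = 0.02342; g_wv = 2.09/3.33 = 0.6276; g_lr = -0.96/3.33 = -0.2883.
Total gain g = 0.36272.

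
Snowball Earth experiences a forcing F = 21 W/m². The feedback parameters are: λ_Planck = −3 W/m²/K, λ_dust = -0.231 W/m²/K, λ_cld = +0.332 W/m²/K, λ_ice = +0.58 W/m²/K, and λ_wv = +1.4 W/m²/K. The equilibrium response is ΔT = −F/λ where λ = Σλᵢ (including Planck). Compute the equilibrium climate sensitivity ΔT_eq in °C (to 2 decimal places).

Net feedback parameter λ = (−3) + (-0.231) + (+0.332) + (+0.58) + (+1.4) = -0.919 W/m²/K.
ΔT = −F/λ = −21/(-0.919) = 22.85 °C.

22.85 °C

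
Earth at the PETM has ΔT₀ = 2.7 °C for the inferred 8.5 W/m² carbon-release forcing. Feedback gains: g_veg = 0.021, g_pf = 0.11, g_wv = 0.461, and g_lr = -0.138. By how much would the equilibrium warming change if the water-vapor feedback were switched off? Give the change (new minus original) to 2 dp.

-2.26 °C

Original: g = 0.454, ΔT = 2.7/(1−0.454) = 4.9451 °C.
Without water-vapor: g' = -0.007, ΔT' = 2.7/(1+0.007) = 2.6812 °C.
Change = 2.6812 − 4.9451 = -2.26 °C.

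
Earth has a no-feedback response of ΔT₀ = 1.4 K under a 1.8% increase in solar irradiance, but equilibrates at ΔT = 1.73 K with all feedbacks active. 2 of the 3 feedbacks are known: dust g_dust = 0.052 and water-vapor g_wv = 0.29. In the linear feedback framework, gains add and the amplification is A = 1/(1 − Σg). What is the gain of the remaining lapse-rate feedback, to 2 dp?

-0.15

Amplification A = ΔT/ΔT₀ = 1.73/1.4 = 1.236.
Total gain g = 1 − 1/A = 1 − 1/1.236 = 0.1909.
Known gains sum to 0.052 + 0.29 = 0.342.
g_lr = 0.1909 − 0.342 = -0.15.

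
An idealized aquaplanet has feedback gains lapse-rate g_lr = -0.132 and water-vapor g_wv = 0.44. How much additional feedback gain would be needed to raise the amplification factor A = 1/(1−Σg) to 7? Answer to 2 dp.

0.55

Current total gain = 0.308.
Target gain for A = 7: g* = 1 − 1/7 = 0.8571.
Additional gain needed = 0.8571 − 0.308 = 0.55.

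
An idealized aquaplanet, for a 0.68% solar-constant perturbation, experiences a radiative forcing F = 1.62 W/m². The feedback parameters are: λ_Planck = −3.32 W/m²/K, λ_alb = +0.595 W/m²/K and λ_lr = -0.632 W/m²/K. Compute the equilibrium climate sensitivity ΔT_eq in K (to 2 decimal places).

Net feedback parameter λ = (−3.32) + (+0.595) + (-0.632) = -3.357 W/m²/K.
ΔT = −F/λ = −1.62/(-3.357) = 0.48 K.

0.48 K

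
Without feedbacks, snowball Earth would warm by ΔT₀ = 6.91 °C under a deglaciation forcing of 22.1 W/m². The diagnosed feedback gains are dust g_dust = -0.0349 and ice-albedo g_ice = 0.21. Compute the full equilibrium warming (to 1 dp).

Total gain g = -0.0349 + 0.21 = 0.1751.
Amplification A = 1/(1 − 0.1751) = 1.212.
ΔT = 6.91 × 1.212 = 8.4 °C.

8.4 °C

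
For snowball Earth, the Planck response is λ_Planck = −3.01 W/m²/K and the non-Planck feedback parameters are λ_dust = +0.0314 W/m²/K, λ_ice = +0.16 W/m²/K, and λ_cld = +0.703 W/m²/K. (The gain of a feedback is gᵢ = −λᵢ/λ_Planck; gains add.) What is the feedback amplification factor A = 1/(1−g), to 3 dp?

Convert to gains: g_dust = 0.0314/3.01 = 0.01043; g_ice = 0.16/3.01 = 0.05316; g_cld = 0.703/3.01 = 0.2336.
Total gain g = 0.29719.
A = 1/(1 − 0.29719) = 1.423.

1.423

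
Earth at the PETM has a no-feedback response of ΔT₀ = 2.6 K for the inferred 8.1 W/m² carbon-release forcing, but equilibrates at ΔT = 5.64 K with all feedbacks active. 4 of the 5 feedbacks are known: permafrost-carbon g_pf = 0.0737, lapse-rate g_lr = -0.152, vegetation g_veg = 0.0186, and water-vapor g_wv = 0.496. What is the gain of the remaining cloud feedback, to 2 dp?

0.10

Amplification A = ΔT/ΔT₀ = 5.64/2.6 = 2.169.
Total gain g = 1 − 1/A = 1 − 1/2.169 = 0.539.
Known gains sum to 0.0737 − 0.152 + 0.0186 + 0.496 = 0.4363.
g_cld = 0.539 − 0.4363 = 0.10.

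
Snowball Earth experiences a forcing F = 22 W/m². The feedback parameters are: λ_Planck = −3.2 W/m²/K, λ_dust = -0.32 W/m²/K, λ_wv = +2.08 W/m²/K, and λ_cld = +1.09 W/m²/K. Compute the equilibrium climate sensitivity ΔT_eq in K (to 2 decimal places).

62.86 K

Net feedback parameter λ = (−3.2) + (-0.32) + (+2.08) + (+1.09) = -0.35 W/m²/K.
ΔT = −F/λ = −22/(-0.35) = 62.86 K.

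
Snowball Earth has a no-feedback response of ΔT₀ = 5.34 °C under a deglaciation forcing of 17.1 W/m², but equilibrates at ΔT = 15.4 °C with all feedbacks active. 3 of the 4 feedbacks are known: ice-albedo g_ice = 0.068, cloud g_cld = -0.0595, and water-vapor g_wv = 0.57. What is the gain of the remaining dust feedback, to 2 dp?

0.07

Amplification A = ΔT/ΔT₀ = 15.4/5.34 = 2.884.
Total gain g = 1 − 1/A = 1 − 1/2.884 = 0.6533.
Known gains sum to 0.068 − 0.0595 + 0.57 = 0.5785.
g_dust = 0.6533 − 0.5785 = 0.07.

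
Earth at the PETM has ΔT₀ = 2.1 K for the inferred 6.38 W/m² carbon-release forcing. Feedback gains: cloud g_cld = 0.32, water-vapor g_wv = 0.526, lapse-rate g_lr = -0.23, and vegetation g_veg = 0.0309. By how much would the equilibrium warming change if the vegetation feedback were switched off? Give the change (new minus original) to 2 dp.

Original: g = 0.6469, ΔT = 2.1/(1−0.6469) = 5.9473 K.
Without vegetation: g' = 0.616, ΔT' = 2.1/(1−0.616) = 5.4688 K.
Change = 5.4688 − 5.9473 = -0.48 K.

-0.48 K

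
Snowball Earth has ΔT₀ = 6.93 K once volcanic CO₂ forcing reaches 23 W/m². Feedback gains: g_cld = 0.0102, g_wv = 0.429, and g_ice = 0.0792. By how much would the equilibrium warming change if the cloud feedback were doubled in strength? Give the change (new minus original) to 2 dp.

0.31 K

Original: g = 0.5184, ΔT = 6.93/(1−0.5184) = 14.3895 K.
With doubled cloud: g' = 0.5286, ΔT' = 6.93/(1−0.5286) = 14.7009 K.
Change = 14.7009 − 14.3895 = 0.31 K.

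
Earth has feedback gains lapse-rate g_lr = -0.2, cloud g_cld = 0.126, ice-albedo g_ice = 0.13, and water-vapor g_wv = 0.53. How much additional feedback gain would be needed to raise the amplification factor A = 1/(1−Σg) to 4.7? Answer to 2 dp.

0.20

Current total gain = 0.586.
Target gain for A = 4.7: g* = 1 − 1/4.7 = 0.7872.
Additional gain needed = 0.7872 − 0.586 = 0.20.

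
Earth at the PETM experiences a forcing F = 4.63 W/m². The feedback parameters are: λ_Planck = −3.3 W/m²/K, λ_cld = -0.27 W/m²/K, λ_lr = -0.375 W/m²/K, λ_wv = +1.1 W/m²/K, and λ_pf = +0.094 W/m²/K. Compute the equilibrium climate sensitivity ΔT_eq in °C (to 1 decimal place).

Net feedback parameter λ = (−3.3) + (-0.27) + (-0.375) + (+1.1) + (+0.094) = -2.751 W/m²/K.
ΔT = −F/λ = −4.63/(-2.751) = 1.7 °C.

1.7 °C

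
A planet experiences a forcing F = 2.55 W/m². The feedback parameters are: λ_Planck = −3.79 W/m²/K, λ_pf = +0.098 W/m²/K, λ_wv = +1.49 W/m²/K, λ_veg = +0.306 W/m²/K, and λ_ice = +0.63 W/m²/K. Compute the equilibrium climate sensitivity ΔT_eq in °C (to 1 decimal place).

Net feedback parameter λ = (−3.79) + (+0.098) + (+1.49) + (+0.306) + (+0.63) = -1.266 W/m²/K.
ΔT = −F/λ = −2.55/(-1.266) = 2.0 °C.

2.0 °C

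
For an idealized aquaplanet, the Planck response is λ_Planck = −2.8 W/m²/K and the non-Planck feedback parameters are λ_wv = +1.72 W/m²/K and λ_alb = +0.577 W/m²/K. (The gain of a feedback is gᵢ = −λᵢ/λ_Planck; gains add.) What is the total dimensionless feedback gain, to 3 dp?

0.820

Convert to gains: g_wv = 1.72/2.8 = 0.6143; g_alb = 0.577/2.8 = 0.2061.
Total gain g = 0.8204.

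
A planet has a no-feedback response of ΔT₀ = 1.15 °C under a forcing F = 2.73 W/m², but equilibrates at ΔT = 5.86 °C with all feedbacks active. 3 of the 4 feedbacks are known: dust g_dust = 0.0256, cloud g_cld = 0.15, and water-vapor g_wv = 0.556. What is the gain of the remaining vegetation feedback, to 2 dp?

Amplification A = ΔT/ΔT₀ = 5.86/1.15 = 5.096.
Total gain g = 1 − 1/A = 1 − 1/5.096 = 0.8038.
Known gains sum to 0.0256 + 0.15 + 0.556 = 0.7316.
g_veg = 0.8038 − 0.7316 = 0.07.

0.07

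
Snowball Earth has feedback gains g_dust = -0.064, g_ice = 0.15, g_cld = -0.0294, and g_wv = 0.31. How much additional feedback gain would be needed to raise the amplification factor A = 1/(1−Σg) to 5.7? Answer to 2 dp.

Current total gain = 0.3666.
Target gain for A = 5.7: g* = 1 − 1/5.7 = 0.8246.
Additional gain needed = 0.8246 − 0.3666 = 0.46.

0.46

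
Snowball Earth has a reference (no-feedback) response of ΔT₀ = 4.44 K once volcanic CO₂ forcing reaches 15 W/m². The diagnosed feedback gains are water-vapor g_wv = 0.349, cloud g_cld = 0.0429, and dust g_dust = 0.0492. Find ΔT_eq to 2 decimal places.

7.94 K

Total gain g = 0.349 + 0.0429 + 0.0492 = 0.4411.
Amplification A = 1/(1 − 0.4411) = 1.789.
ΔT = 4.44 × 1.789 = 7.94 K.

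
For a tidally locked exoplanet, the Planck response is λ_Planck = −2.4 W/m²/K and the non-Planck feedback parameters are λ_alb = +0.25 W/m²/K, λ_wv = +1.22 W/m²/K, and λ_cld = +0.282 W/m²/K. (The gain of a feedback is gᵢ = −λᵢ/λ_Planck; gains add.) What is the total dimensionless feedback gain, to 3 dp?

Convert to gains: g_alb = 0.25/2.4 = 0.1042; g_wv = 1.22/2.4 = 0.5083; g_cld = 0.282/2.4 = 0.1175.
Total gain g = 0.73.

0.730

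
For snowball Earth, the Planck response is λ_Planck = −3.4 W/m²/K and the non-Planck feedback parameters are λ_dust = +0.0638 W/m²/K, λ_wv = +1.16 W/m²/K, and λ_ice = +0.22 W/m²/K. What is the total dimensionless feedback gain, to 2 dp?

Convert to gains: g_dust = 0.0638/3.4 = 0.01876; g_wv = 1.16/3.4 = 0.3412; g_ice = 0.22/3.4 = 0.06471.
Total gain g = 0.42467.

0.42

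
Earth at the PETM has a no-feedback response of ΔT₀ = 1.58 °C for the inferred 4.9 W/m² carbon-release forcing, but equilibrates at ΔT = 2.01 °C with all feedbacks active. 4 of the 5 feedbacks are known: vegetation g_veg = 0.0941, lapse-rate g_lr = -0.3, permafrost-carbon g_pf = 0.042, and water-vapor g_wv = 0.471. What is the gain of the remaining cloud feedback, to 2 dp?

-0.09

Amplification A = ΔT/ΔT₀ = 2.01/1.58 = 1.272.
Total gain g = 1 − 1/A = 1 − 1/1.272 = 0.2138.
Known gains sum to 0.0941 − 0.3 + 0.042 + 0.471 = 0.3071.
g_cld = 0.2138 − 0.3071 = -0.09.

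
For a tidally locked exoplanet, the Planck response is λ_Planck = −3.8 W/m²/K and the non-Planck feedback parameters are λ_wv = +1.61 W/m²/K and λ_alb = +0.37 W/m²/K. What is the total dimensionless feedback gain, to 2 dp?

Convert to gains: g_wv = 1.61/3.8 = 0.4237; g_alb = 0.37/3.8 = 0.09737.
Total gain g = 0.52107.

0.52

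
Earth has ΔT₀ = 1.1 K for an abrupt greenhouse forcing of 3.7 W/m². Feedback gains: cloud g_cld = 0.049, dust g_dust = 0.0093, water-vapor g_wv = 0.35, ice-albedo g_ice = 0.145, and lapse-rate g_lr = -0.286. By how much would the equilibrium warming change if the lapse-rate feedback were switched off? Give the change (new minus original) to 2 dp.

Original: g = 0.2673, ΔT = 1.1/(1−0.2673) = 1.5013 K.
Without lapse-rate: g' = 0.5533, ΔT' = 1.1/(1−0.5533) = 2.4625 K.
Change = 2.4625 − 1.5013 = 0.96 K.

0.96 K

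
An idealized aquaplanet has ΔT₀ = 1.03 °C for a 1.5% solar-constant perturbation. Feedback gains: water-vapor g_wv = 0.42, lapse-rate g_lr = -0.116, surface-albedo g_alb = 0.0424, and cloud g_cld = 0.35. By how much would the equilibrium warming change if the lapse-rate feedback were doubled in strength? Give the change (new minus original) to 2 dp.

-0.94 °C

Original: g = 0.6964, ΔT = 1.03/(1−0.6964) = 3.3926 °C.
With doubled lapse-rate: g' = 0.5804, ΔT' = 1.03/(1−0.5804) = 2.4547 °C.
Change = 2.4547 − 3.3926 = -0.94 °C.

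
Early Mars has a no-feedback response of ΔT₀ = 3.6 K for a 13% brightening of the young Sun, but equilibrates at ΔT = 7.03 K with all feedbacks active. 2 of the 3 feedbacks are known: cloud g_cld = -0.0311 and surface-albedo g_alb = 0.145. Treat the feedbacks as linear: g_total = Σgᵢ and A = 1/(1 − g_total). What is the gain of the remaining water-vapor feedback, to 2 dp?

0.37

Amplification A = ΔT/ΔT₀ = 7.03/3.6 = 1.953.
Total gain g = 1 − 1/A = 1 − 1/1.953 = 0.488.
Known gains sum to -0.0311 + 0.145 = 0.1139.
g_wv = 0.488 − 0.1139 = 0.37.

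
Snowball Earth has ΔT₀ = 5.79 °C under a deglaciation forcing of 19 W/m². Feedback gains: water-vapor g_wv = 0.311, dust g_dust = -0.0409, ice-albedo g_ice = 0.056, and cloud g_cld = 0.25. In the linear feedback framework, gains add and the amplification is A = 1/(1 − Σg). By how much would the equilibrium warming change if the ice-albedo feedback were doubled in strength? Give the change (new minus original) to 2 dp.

2.08 °C

Original: g = 0.5761, ΔT = 5.79/(1−0.5761) = 13.6589 °C.
With doubled ice-albedo: g' = 0.6321, ΔT' = 5.79/(1−0.6321) = 15.7380 °C.
Change = 15.7380 − 13.6589 = 2.08 °C.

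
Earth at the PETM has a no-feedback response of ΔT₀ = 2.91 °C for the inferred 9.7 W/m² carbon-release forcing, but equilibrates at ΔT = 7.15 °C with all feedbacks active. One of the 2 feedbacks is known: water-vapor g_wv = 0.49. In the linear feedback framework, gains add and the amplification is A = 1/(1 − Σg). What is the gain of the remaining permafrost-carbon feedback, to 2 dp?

Amplification A = ΔT/ΔT₀ = 7.15/2.91 = 2.457.
Total gain g = 1 − 1/A = 1 − 1/2.457 = 0.593.
The known gain is 0.49.
g_pf = 0.593 − 0.49 = 0.10.

0.10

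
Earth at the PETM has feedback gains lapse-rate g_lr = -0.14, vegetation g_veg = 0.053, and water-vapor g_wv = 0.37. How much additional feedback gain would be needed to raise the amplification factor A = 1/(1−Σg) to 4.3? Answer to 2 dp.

0.48

Current total gain = 0.283.
Target gain for A = 4.3: g* = 1 − 1/4.3 = 0.7674.
Additional gain needed = 0.7674 − 0.283 = 0.48.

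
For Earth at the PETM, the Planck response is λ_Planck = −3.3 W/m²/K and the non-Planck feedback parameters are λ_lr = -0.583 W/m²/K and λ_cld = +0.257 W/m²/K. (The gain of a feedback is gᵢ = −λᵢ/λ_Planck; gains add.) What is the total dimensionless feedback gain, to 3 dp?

-0.099

Convert to gains: g_lr = -0.583/3.3 = -0.1767; g_cld = 0.257/3.3 = 0.07788.
Total gain g = -0.09882.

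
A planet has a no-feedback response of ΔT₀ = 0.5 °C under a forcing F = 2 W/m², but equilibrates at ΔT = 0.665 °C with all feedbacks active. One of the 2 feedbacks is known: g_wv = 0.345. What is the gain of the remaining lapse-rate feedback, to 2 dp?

Amplification A = ΔT/ΔT₀ = 0.665/0.5 = 1.33.
Total gain g = 1 − 1/A = 1 − 1/1.33 = 0.2481.
The known gain is 0.345.
g_lr = 0.2481 − 0.345 = -0.10.

-0.10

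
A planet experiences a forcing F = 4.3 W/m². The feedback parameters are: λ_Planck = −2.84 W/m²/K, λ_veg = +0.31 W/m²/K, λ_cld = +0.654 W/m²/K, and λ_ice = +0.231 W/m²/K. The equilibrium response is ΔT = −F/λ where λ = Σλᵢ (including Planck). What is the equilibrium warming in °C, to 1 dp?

2.6 °C

Net feedback parameter λ = (−2.84) + (+0.31) + (+0.654) + (+0.231) = -1.645 W/m²/K.
ΔT = −F/λ = −4.3/(-1.645) = 2.6 °C.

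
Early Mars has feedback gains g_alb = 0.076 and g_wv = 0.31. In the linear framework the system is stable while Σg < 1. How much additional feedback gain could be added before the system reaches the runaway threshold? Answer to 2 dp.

Current total gain = 0.076 + 0.31 = 0.386.
Margin to runaway = 1 − 0.386 = 0.61.

0.61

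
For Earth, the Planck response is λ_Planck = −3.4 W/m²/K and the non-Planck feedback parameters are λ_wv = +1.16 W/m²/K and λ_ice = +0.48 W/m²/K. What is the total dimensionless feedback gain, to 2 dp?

Convert to gains: g_wv = 1.16/3.4 = 0.3412; g_ice = 0.48/3.4 = 0.1412.
Total gain g = 0.4824.

0.48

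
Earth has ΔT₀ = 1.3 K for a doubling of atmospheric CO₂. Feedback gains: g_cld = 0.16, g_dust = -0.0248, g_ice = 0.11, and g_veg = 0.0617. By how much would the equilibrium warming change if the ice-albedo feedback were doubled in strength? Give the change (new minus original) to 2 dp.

0.35 K

Original: g = 0.3069, ΔT = 1.3/(1−0.3069) = 1.8756 K.
With doubled ice-albedo: g' = 0.4169, ΔT' = 1.3/(1−0.4169) = 2.2295 K.
Change = 2.2295 − 1.8756 = 0.35 K.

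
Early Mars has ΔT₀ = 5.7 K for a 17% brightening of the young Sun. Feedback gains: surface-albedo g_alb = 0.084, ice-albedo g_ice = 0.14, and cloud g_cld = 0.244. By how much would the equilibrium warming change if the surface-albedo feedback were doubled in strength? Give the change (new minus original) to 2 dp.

2.01 K

Original: g = 0.468, ΔT = 5.7/(1−0.468) = 10.7143 K.
With doubled surface-albedo: g' = 0.552, ΔT' = 5.7/(1−0.552) = 12.7232 K.
Change = 12.7232 − 10.7143 = 2.01 K.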